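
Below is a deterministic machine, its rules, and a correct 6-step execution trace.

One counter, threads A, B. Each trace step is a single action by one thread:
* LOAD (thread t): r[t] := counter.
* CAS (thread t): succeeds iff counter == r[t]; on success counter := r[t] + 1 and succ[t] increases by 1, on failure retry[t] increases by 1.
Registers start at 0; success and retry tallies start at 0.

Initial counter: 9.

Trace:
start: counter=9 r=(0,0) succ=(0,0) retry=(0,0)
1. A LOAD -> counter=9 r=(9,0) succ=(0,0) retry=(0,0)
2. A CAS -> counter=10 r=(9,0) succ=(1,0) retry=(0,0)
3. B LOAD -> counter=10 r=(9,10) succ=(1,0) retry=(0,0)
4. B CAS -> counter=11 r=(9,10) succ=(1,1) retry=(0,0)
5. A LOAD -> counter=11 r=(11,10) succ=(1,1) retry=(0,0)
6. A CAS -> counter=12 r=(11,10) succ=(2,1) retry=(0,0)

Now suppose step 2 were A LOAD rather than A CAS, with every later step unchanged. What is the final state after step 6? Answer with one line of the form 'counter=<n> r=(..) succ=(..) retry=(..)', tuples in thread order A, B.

counter=11 r=(10,9) succ=(1,1) retry=(0,0)

(re-executing from step 2 with the substitution; state before step 2: counter=9 r=(9,0) succ=(0,0) retry=(0,0))
2. A LOAD -> counter=9 r=(9,0) succ=(0,0) retry=(0,0)
3. B LOAD -> counter=9 r=(9,9) succ=(0,0) retry=(0,0)
4. B CAS -> counter=10 r=(9,9) succ=(0,1) retry=(0,0)
5. A LOAD -> counter=10 r=(10,9) succ=(0,1) retry=(0,0)
6. A CAS -> counter=11 r=(10,9) succ=(1,1) retry=(0,0)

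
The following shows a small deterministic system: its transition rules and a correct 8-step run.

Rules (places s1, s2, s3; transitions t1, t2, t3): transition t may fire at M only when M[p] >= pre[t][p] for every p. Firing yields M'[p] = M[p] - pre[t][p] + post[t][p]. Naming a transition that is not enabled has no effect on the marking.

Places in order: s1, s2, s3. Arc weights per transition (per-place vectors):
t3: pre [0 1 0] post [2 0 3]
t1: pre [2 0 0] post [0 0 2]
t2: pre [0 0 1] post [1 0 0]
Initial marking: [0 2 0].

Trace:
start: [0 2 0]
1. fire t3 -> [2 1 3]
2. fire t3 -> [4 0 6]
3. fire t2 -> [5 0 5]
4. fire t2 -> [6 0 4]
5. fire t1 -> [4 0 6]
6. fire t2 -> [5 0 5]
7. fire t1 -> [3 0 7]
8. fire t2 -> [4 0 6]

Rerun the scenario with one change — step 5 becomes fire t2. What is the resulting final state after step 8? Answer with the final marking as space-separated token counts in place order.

7 0 3

(re-executing from step 5 with the substitution; state before step 5: [6 0 4])
5. fire t2 -> [7 0 3]
6. fire t2 -> [8 0 2]
7. fire t1 -> [6 0 4]
8. fire t2 -> [7 0 3]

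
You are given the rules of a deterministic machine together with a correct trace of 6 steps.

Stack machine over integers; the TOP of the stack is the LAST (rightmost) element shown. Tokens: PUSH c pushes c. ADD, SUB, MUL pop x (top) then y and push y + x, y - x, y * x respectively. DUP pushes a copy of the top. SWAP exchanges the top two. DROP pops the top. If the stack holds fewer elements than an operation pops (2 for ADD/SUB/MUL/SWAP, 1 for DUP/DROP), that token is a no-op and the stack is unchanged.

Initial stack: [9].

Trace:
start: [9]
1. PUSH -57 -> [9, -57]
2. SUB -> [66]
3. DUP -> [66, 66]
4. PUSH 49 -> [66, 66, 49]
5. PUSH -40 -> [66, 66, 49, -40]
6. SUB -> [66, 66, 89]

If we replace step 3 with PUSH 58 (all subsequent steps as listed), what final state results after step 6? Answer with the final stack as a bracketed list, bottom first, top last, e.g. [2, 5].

(re-executing from step 3 with the substitution; state before step 3: [66])
3. PUSH 58 -> [66, 58]
4. PUSH 49 -> [66, 58, 49]
5. PUSH -40 -> [66, 58, 49, -40]
6. SUB -> [66, 58, 89]

[66, 58, 89]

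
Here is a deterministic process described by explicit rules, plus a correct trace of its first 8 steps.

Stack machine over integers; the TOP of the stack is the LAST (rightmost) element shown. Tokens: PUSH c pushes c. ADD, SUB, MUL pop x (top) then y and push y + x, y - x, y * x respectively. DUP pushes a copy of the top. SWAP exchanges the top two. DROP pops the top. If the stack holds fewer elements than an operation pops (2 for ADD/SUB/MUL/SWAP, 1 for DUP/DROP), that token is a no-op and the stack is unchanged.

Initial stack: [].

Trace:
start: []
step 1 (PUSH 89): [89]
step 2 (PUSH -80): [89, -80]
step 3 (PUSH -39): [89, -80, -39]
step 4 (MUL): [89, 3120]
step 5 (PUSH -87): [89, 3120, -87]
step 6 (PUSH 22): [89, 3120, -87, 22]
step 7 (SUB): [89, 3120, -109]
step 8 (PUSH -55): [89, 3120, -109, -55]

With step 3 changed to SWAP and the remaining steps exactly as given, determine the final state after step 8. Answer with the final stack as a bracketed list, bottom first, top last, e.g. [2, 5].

[-7120, -109, -55]

(re-executing from step 3 with the substitution; state before step 3: [89, -80])
step 3 (SWAP): [-80, 89]
step 4 (MUL): [-7120]
step 5 (PUSH -87): [-7120, -87]
step 6 (PUSH 22): [-7120, -87, 22]
step 7 (SUB): [-7120, -109]
step 8 (PUSH -55): [-7120, -109, -55]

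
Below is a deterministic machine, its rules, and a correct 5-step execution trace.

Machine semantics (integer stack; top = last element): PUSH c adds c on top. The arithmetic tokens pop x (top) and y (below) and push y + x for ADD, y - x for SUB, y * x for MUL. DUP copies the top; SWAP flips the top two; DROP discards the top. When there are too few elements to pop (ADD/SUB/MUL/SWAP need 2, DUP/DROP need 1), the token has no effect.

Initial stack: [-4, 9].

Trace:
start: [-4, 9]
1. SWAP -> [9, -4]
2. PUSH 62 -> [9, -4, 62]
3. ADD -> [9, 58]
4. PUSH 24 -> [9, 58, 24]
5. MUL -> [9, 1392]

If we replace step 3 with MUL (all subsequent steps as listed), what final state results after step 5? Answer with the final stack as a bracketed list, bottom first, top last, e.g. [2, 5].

[9, -5952]

(re-executing from step 3 with the substitution; state before step 3: [9, -4, 62])
3. MUL -> [9, -248]
4. PUSH 24 -> [9, -248, 24]
5. MUL -> [9, -5952]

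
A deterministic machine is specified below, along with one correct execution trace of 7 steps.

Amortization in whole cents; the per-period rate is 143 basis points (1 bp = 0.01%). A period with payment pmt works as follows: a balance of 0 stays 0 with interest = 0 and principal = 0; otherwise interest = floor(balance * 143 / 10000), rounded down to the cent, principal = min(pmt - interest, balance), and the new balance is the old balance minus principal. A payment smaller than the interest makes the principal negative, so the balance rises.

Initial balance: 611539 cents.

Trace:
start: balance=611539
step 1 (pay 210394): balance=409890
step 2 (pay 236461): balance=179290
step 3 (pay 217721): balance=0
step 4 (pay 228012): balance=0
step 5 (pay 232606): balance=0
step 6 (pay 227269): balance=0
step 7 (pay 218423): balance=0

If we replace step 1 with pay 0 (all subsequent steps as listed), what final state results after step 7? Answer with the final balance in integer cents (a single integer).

(re-executing from step 1 with the substitution; state before step 1: balance=611539)
step 1 (pay 0): balance=620284
step 2 (pay 236461): balance=392693
step 3 (pay 217721): balance=180587
step 4 (pay 228012): balance=0
step 5 (pay 232606): balance=0
step 6 (pay 227269): balance=0
step 7 (pay 218423): balance=0

0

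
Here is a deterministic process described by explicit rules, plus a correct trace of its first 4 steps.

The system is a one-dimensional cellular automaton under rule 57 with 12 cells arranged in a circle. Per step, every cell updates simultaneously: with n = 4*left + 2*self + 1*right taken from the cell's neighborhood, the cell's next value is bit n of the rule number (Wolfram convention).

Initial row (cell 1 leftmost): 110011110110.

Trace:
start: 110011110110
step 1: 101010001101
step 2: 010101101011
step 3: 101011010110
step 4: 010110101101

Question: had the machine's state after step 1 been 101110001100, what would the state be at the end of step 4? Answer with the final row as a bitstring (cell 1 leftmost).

101010101010

state after step 1 := 101110001100
step 2: 011001101010
step 3: 010101010101
step 4: 101010101010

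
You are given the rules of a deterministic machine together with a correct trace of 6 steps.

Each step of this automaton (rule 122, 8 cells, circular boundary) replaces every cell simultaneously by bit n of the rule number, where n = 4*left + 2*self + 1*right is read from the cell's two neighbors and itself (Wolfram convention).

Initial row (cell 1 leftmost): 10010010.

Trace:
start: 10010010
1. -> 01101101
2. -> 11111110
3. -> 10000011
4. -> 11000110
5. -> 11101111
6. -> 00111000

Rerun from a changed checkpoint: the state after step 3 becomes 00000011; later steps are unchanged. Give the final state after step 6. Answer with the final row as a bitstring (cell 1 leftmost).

11111111

state after step 3 := 00000011
4. -> 10000111
5. -> 11001100
6. -> 11111111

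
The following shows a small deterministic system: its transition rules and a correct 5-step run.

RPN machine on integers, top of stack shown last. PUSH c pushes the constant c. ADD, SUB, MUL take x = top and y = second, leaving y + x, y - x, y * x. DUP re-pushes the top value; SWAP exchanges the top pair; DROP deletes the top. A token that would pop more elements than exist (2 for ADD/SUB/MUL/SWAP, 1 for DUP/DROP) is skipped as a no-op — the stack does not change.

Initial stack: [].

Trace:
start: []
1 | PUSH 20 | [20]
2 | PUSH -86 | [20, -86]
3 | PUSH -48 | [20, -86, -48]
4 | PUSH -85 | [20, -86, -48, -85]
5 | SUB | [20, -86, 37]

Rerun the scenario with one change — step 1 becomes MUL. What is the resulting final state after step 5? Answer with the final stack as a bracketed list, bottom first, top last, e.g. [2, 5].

(re-executing from step 1 with the substitution; state before step 1: [])
1 | MUL | []
2 | PUSH -86 | [-86]
3 | PUSH -48 | [-86, -48]
4 | PUSH -85 | [-86, -48, -85]
5 | SUB | [-86, 37]

[-86, 37]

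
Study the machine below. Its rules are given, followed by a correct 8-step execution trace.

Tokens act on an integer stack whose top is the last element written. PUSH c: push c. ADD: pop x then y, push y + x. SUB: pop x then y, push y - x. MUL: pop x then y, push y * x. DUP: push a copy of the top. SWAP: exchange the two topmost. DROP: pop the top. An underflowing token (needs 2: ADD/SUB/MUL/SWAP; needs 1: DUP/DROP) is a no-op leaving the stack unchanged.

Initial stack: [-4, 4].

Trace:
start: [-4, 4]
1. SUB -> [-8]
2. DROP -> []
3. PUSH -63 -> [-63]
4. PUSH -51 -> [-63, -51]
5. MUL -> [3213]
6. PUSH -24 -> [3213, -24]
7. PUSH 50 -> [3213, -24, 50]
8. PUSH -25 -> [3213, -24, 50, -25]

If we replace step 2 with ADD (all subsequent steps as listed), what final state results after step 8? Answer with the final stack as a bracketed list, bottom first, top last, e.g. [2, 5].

(re-executing from step 2 with the substitution; state before step 2: [-8])
2. ADD -> [-8]
3. PUSH -63 -> [-8, -63]
4. PUSH -51 -> [-8, -63, -51]
5. MUL -> [-8, 3213]
6. PUSH -24 -> [-8, 3213, -24]
7. PUSH 50 -> [-8, 3213, -24, 50]
8. PUSH -25 -> [-8, 3213, -24, 50, -25]

[-8, 3213, -24, 50, -25]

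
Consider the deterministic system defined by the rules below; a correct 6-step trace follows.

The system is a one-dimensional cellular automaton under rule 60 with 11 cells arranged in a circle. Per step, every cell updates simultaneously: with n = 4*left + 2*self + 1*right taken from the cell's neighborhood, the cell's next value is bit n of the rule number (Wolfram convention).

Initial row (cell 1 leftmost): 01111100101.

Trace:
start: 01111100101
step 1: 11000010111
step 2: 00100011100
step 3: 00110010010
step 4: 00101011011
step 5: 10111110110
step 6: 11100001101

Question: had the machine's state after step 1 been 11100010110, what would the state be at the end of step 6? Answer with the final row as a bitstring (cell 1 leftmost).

01001010100

state after step 1 := 11100010110
step 2: 10010011101
step 3: 01011010011
step 4: 11110111010
step 5: 10001100111
step 6: 01001010100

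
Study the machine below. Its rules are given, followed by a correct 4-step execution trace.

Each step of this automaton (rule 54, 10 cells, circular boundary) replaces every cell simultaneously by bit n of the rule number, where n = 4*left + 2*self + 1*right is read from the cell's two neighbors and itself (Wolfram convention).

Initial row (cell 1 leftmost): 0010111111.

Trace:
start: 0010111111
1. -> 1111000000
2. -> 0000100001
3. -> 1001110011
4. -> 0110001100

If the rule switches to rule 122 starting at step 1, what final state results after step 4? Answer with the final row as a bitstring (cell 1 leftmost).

0110110000

(re-executing steps 1..4 under rule 122; state before step 1: 0010111111)
1. -> 1101100001
2. -> 0111110011
3. -> 1100011111
4. -> 0110110000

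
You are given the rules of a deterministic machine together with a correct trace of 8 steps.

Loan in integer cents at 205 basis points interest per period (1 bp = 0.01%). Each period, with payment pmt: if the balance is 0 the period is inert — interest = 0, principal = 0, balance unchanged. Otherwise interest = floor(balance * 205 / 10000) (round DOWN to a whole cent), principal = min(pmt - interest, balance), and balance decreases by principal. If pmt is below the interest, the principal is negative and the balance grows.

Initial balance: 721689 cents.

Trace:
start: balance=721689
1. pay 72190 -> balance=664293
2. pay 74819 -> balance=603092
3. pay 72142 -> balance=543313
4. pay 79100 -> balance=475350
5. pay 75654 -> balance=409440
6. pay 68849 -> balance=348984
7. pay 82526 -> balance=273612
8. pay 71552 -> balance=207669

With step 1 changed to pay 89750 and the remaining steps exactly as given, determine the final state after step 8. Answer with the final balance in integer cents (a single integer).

187430

(re-executing from step 1 with the substitution; state before step 1: balance=721689)
1. pay 89750 -> balance=646733
2. pay 74819 -> balance=585172
3. pay 72142 -> balance=525026
4. pay 79100 -> balance=456689
5. pay 75654 -> balance=390397
6. pay 68849 -> balance=329551
7. pay 82526 -> balance=253780
8. pay 71552 -> balance=187430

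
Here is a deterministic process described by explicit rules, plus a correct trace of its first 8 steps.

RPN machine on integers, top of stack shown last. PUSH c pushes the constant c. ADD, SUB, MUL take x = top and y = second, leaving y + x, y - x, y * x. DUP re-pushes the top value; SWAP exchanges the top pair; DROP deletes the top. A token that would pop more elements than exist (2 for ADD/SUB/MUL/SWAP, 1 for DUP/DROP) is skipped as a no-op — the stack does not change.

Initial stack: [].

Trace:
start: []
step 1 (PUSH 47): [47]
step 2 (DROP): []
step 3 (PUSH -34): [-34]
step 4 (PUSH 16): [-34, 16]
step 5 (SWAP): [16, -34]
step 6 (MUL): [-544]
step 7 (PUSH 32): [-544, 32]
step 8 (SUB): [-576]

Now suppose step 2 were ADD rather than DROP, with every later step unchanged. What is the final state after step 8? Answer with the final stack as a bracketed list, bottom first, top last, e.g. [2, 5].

[47, -576]

(re-executing from step 2 with the substitution; state before step 2: [47])
step 2 (ADD): [47]
step 3 (PUSH -34): [47, -34]
step 4 (PUSH 16): [47, -34, 16]
step 5 (SWAP): [47, 16, -34]
step 6 (MUL): [47, -544]
step 7 (PUSH 32): [47, -544, 32]
step 8 (SUB): [47, -576]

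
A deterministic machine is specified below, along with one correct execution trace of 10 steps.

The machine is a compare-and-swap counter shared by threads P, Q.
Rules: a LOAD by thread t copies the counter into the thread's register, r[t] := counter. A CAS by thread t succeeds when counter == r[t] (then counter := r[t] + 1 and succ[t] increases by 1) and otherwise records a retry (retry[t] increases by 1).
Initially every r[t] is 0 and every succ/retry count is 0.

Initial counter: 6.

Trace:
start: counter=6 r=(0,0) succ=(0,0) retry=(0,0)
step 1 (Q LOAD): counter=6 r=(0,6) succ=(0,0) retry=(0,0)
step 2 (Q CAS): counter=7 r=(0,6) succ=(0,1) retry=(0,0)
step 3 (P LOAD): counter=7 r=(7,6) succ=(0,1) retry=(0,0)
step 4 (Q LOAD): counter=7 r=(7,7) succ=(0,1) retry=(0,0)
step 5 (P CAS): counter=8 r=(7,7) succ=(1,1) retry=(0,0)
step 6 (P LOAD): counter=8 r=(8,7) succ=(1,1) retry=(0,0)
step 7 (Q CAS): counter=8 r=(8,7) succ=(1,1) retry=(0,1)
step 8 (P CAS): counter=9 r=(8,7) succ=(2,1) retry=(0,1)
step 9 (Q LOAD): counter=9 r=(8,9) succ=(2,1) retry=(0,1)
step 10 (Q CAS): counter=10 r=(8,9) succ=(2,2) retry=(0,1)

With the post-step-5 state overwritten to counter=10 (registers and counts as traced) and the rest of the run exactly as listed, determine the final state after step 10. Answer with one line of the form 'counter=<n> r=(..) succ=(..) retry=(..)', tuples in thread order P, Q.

counter=12 r=(10,11) succ=(2,2) retry=(0,1)

state after step 5 := counter=10 r=(7,7) succ=(1,1) retry=(0,0)
step 6 (P LOAD): counter=10 r=(10,7) succ=(1,1) retry=(0,0)
step 7 (Q CAS): counter=10 r=(10,7) succ=(1,1) retry=(0,1)
step 8 (P CAS): counter=11 r=(10,7) succ=(2,1) retry=(0,1)
step 9 (Q LOAD): counter=11 r=(10,11) succ=(2,1) retry=(0,1)
step 10 (Q CAS): counter=12 r=(10,11) succ=(2,2) retry=(0,1)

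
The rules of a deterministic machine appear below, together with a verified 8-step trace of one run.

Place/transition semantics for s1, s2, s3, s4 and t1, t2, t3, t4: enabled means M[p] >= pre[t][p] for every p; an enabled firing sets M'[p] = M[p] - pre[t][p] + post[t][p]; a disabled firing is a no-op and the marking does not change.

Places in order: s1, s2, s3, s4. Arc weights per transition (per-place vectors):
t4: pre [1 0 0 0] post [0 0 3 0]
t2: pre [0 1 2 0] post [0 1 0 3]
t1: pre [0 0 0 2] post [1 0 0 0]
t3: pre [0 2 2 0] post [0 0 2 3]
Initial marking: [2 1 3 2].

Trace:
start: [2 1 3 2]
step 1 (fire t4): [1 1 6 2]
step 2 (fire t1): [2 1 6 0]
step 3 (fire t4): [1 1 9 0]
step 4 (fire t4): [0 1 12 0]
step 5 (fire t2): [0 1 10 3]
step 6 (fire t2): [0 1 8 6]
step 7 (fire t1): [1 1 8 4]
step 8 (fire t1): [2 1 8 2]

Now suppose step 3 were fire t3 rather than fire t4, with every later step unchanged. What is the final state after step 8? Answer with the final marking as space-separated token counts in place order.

3 1 5 2

(re-executing from step 3 with the substitution; state before step 3: [2 1 6 0])
step 3 (fire t3): [2 1 6 0]
step 4 (fire t4): [1 1 9 0]
step 5 (fire t2): [1 1 7 3]
step 6 (fire t2): [1 1 5 6]
step 7 (fire t1): [2 1 5 4]
step 8 (fire t1): [3 1 5 2]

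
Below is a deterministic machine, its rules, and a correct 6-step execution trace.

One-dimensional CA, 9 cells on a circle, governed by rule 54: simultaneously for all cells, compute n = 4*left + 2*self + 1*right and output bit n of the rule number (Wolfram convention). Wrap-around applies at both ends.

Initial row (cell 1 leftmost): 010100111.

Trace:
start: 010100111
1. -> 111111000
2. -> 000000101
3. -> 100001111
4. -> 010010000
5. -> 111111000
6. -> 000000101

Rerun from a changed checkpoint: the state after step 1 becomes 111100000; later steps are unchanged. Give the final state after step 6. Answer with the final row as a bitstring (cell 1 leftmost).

111110001

state after step 1 := 111100000
2. -> 000010001
3. -> 100111011
4. -> 011000100
5. -> 100101110
6. -> 111110001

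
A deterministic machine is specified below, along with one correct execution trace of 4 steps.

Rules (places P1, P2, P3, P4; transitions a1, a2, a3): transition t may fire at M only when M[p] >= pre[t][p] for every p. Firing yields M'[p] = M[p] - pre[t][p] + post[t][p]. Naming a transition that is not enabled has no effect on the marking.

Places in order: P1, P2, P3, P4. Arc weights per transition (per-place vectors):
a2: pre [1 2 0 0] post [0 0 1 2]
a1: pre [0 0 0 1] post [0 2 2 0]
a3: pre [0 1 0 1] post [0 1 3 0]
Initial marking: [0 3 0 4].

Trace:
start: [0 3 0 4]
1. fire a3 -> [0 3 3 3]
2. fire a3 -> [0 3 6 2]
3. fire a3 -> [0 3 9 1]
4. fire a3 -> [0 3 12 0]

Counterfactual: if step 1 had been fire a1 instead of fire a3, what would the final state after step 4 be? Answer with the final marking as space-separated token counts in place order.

0 5 11 0

(re-executing from step 1 with the substitution; state before step 1: [0 3 0 4])
1. fire a1 -> [0 5 2 3]
2. fire a3 -> [0 5 5 2]
3. fire a3 -> [0 5 8 1]
4. fire a3 -> [0 5 11 0]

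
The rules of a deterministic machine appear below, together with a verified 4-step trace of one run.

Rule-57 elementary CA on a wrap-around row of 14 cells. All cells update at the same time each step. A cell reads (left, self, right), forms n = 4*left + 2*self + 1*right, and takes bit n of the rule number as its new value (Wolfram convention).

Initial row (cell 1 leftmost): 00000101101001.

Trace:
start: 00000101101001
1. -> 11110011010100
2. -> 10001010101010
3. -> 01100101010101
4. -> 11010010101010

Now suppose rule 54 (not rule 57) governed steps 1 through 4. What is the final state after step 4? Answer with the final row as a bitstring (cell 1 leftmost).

00000111111001

(re-executing steps 1..4 under rule 54; state before step 1: 00000101101001)
1. -> 10001110011111
2. -> 01010001100000
3. -> 11111010010000
4. -> 00000111111001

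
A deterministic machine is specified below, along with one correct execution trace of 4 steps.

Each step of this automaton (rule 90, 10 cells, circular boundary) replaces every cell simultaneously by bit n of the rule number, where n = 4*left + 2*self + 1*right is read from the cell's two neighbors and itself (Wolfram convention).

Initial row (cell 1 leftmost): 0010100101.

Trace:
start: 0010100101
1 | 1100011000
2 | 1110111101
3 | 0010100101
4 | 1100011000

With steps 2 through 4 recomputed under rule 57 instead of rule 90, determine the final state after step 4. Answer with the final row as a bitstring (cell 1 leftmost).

1101011010

(re-executing steps 2..4 under rule 57; state before step 2: 1100011000)
2 | 1011010110
3 | 0110101101
4 | 1101011010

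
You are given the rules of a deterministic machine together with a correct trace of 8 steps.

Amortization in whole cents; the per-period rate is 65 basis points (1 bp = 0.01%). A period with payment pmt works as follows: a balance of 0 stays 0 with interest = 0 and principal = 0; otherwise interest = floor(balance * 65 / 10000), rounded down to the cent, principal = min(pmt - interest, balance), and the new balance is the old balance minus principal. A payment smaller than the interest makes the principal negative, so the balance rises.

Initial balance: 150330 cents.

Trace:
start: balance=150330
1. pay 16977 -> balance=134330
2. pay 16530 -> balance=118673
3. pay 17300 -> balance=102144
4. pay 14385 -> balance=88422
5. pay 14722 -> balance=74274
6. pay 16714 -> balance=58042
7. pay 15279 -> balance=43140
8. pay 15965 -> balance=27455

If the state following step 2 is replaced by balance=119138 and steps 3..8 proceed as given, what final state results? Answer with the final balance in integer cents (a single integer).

state after step 2 := balance=119138
3. pay 17300 -> balance=102612
4. pay 14385 -> balance=88893
5. pay 14722 -> balance=74748
6. pay 16714 -> balance=58519
7. pay 15279 -> balance=43620
8. pay 15965 -> balance=27938

27938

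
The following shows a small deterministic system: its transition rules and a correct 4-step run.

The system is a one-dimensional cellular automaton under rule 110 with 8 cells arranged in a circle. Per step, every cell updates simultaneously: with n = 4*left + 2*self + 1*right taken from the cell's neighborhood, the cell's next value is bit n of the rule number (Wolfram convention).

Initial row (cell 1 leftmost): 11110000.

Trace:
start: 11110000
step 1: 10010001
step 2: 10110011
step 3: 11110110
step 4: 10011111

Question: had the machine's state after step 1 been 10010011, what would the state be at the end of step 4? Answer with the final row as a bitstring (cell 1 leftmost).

00000000

state after step 1 := 10010011
step 2: 10110110
step 3: 11111111
step 4: 00000000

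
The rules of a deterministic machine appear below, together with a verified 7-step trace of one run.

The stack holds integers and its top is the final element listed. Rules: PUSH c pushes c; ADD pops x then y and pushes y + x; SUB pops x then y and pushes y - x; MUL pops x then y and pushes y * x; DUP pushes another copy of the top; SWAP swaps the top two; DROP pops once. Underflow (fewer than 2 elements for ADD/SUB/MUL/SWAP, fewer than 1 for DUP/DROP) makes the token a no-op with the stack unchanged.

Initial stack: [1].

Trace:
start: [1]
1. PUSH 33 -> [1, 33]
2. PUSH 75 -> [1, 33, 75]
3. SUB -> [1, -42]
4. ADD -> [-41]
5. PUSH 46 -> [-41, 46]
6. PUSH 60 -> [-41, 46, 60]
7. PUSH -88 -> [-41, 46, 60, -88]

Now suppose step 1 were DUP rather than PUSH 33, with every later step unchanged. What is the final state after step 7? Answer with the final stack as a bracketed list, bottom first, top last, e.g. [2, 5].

[-73, 46, 60, -88]

(re-executing from step 1 with the substitution; state before step 1: [1])
1. DUP -> [1, 1]
2. PUSH 75 -> [1, 1, 75]
3. SUB -> [1, -74]
4. ADD -> [-73]
5. PUSH 46 -> [-73, 46]
6. PUSH 60 -> [-73, 46, 60]
7. PUSH -88 -> [-73, 46, 60, -88]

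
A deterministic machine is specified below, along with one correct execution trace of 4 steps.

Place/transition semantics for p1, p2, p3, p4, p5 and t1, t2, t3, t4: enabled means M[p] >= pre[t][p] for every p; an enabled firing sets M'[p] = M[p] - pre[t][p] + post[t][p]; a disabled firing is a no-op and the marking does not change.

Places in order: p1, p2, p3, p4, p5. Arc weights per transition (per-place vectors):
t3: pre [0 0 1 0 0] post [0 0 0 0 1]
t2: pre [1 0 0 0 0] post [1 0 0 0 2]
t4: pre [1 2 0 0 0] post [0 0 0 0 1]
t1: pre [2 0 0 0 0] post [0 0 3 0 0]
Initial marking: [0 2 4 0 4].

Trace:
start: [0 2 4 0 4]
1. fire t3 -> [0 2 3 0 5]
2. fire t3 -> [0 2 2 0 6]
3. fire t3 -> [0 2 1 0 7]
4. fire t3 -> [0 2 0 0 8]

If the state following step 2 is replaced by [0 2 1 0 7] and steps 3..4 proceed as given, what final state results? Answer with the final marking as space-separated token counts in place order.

state after step 2 := [0 2 1 0 7]
3. fire t3 -> [0 2 0 0 8]
4. fire t3 -> [0 2 0 0 8]

0 2 0 0 8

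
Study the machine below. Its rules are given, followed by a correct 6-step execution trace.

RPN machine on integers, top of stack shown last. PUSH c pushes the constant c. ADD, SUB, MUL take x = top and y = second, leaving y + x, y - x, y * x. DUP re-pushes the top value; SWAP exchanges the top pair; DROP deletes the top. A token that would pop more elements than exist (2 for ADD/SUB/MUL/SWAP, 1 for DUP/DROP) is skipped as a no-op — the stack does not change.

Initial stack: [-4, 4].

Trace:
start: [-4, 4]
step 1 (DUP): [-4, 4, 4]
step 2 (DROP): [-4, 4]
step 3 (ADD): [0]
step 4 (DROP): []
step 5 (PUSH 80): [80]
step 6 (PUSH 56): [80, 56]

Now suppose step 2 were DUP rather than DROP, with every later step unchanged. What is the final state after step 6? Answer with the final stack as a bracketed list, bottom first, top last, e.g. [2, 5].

[-4, 4, 80, 56]

(re-executing from step 2 with the substitution; state before step 2: [-4, 4, 4])
step 2 (DUP): [-4, 4, 4, 4]
step 3 (ADD): [-4, 4, 8]
step 4 (DROP): [-4, 4]
step 5 (PUSH 80): [-4, 4, 80]
step 6 (PUSH 56): [-4, 4, 80, 56]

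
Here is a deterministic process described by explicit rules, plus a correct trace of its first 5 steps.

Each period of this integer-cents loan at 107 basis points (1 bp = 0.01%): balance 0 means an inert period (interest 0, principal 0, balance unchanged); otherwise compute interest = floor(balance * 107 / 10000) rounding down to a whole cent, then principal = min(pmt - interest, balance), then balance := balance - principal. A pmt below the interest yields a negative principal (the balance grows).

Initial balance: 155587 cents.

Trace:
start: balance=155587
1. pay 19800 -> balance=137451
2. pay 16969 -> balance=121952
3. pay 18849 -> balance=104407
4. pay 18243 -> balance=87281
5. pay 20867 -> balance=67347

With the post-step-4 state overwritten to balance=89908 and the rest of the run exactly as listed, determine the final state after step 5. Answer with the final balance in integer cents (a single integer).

state after step 4 := balance=89908
5. pay 20867 -> balance=70003

70003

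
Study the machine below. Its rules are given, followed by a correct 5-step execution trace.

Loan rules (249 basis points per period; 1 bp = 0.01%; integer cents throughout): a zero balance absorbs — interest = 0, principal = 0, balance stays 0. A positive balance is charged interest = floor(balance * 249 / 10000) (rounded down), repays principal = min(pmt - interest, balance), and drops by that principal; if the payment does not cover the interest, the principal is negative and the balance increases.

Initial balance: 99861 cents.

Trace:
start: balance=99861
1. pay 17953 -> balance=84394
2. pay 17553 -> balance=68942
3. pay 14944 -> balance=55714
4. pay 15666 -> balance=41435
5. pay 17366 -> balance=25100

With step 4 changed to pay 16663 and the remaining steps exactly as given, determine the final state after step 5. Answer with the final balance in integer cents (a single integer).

(re-executing from step 4 with the substitution; state before step 4: balance=55714)
4. pay 16663 -> balance=40438
5. pay 17366 -> balance=24078

24078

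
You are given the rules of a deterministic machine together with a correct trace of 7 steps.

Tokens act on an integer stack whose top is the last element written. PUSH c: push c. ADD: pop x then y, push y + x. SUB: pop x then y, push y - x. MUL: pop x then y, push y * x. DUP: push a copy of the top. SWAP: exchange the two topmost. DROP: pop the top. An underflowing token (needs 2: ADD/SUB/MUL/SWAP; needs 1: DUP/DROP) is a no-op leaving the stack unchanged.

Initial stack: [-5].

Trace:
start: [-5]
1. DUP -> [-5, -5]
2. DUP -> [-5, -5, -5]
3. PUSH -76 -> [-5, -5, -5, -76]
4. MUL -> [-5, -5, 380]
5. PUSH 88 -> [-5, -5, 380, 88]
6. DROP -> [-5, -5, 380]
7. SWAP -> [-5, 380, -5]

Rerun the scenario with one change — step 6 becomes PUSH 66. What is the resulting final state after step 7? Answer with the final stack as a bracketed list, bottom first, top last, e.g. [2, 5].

[-5, -5, 380, 66, 88]

(re-executing from step 6 with the substitution; state before step 6: [-5, -5, 380, 88])
6. PUSH 66 -> [-5, -5, 380, 88, 66]
7. SWAP -> [-5, -5, 380, 66, 88]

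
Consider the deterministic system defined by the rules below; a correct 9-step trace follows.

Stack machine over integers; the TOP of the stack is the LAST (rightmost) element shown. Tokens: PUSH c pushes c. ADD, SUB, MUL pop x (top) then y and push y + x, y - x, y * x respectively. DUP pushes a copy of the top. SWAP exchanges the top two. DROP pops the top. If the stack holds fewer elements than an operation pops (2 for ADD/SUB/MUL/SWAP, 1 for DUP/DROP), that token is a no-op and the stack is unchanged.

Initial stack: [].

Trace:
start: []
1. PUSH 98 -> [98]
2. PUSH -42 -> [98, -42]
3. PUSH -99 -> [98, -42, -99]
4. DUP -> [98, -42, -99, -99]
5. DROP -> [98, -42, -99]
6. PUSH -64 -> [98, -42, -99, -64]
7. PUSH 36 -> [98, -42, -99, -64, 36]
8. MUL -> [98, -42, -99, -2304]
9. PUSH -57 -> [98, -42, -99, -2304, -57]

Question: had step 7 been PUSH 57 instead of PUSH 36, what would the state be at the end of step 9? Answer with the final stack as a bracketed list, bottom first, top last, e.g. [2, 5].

(re-executing from step 7 with the substitution; state before step 7: [98, -42, -99, -64])
7. PUSH 57 -> [98, -42, -99, -64, 57]
8. MUL -> [98, -42, -99, -3648]
9. PUSH -57 -> [98, -42, -99, -3648, -57]

[98, -42, -99, -3648, -57]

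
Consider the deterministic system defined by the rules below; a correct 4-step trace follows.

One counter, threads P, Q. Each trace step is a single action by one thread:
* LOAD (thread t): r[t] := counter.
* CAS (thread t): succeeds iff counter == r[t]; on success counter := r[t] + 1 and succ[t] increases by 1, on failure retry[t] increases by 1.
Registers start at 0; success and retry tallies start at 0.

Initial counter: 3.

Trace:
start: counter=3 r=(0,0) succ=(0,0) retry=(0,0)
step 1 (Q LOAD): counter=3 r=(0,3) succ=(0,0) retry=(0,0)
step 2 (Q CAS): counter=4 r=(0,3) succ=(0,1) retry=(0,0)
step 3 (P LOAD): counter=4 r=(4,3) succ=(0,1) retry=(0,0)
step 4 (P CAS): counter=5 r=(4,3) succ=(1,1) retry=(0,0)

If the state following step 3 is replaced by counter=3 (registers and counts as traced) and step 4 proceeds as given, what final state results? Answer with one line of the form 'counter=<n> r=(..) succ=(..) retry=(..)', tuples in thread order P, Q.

state after step 3 := counter=3 r=(4,3) succ=(0,1) retry=(0,0)
step 4 (P CAS): counter=3 r=(4,3) succ=(0,1) retry=(1,0)

counter=3 r=(4,3) succ=(0,1) retry=(1,0)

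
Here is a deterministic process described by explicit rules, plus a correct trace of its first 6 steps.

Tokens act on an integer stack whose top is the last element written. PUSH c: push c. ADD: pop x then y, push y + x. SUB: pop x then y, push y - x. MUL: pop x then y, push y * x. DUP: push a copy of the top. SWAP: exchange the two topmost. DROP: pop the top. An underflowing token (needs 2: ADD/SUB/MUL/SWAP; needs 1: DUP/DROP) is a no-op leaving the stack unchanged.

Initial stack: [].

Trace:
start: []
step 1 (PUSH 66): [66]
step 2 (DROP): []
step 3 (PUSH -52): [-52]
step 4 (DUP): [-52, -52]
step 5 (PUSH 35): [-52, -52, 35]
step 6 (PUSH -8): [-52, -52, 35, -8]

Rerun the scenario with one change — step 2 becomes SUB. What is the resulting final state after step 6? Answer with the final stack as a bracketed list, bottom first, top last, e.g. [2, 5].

(re-executing from step 2 with the substitution; state before step 2: [66])
step 2 (SUB): [66]
step 3 (PUSH -52): [66, -52]
step 4 (DUP): [66, -52, -52]
step 5 (PUSH 35): [66, -52, -52, 35]
step 6 (PUSH -8): [66, -52, -52, 35, -8]

[66, -52, -52, 35, -8]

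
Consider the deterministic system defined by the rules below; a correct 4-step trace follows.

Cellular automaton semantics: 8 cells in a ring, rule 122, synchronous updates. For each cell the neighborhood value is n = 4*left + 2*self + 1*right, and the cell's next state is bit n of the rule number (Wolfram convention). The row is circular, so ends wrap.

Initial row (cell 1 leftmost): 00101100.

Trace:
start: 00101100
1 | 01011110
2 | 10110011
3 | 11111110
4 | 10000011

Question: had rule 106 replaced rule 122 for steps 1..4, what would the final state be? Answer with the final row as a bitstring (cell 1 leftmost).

(re-executing steps 1..4 under rule 106; state before step 1: 00101100)
1 | 01011100
2 | 10110100
3 | 01111001
4 | 11001010

11001010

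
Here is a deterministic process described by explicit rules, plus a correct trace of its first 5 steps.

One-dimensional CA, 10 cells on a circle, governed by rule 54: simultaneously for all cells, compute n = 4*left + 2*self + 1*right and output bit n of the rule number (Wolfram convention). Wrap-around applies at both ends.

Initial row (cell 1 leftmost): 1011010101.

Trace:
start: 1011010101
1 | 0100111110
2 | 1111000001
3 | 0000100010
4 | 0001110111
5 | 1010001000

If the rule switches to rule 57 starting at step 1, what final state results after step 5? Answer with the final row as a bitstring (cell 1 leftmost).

(re-executing steps 1..5 under rule 57; state before step 1: 1011010101)
1 | 0110101011
2 | 1101010110
3 | 1010101101
4 | 0101011011
5 | 1010110110

1010110110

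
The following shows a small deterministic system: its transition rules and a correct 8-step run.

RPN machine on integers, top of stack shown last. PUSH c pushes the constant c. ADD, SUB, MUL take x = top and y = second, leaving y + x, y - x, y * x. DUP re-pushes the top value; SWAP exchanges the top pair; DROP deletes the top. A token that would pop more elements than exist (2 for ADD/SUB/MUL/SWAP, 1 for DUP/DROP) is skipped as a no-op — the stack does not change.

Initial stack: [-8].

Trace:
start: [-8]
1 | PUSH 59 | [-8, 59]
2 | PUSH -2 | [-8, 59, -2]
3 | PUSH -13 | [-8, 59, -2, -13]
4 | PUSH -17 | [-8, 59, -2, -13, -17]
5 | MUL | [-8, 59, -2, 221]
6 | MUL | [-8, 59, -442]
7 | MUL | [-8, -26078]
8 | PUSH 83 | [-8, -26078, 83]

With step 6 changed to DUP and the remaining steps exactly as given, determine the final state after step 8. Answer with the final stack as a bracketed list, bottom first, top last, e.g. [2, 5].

[-8, 59, -2, 48841, 83]

(re-executing from step 6 with the substitution; state before step 6: [-8, 59, -2, 221])
6 | DUP | [-8, 59, -2, 221, 221]
7 | MUL | [-8, 59, -2, 48841]
8 | PUSH 83 | [-8, 59, -2, 48841, 83]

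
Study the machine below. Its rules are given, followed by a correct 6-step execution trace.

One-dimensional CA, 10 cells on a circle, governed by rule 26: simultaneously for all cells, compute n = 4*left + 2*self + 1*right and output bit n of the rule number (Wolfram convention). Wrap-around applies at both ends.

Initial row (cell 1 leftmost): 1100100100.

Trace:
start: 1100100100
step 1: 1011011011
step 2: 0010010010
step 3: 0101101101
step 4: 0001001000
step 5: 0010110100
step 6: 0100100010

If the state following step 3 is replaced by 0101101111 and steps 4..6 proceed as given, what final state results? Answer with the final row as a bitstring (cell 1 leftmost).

0100100010

state after step 3 := 0101101111
step 4: 0001001000
step 5: 0010110100
step 6: 0100100010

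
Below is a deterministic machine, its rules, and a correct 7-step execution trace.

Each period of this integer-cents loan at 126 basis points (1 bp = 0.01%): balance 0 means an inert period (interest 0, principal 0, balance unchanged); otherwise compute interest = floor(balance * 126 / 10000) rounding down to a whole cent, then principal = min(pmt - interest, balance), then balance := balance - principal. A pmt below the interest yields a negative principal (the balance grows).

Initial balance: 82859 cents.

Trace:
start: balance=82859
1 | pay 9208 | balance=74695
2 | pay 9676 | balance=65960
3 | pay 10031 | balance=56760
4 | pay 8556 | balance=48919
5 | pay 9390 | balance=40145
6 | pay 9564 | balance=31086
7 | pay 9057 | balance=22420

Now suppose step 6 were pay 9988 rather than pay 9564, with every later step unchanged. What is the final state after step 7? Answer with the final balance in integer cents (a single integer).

(re-executing from step 6 with the substitution; state before step 6: balance=40145)
6 | pay 9988 | balance=30662
7 | pay 9057 | balance=21991

21991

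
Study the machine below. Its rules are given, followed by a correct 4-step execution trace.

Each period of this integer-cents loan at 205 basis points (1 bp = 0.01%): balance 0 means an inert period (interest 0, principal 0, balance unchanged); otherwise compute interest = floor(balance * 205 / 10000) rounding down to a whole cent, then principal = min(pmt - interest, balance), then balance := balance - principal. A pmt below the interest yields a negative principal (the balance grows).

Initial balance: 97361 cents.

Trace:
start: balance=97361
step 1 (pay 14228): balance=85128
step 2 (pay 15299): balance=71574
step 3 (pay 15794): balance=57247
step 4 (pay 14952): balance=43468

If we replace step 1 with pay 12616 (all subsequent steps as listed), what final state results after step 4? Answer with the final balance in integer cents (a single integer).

45180

(re-executing from step 1 with the substitution; state before step 1: balance=97361)
step 1 (pay 12616): balance=86740
step 2 (pay 15299): balance=73219
step 3 (pay 15794): balance=58925
step 4 (pay 14952): balance=45180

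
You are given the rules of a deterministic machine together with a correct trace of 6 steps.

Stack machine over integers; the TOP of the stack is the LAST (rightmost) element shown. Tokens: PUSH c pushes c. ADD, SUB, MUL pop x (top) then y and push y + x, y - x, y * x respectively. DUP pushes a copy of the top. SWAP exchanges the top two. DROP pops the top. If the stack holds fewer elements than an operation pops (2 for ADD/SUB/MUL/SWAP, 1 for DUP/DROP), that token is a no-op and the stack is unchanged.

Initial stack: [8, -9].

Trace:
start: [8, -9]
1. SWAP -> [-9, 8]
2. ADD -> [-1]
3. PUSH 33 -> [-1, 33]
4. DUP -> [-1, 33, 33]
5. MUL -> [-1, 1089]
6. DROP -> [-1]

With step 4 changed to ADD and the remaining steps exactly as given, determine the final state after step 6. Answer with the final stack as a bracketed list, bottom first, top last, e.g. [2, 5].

(re-executing from step 4 with the substitution; state before step 4: [-1, 33])
4. ADD -> [32]
5. MUL -> [32]
6. DROP -> []

[]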